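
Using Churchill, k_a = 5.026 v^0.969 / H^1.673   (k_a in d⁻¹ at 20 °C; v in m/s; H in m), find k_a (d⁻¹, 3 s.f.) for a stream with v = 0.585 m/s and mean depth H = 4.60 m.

k_a ≈ 0.233 d⁻¹

k_a = 5.026 × 0.585^0.969 / 4.60^1.673 = 5.026 × 0.5948 / 12.85 = 0.2327 d⁻¹.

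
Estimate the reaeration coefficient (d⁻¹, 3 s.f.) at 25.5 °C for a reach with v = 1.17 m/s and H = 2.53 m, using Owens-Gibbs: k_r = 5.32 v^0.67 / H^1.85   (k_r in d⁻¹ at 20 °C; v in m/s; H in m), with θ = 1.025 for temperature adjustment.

k_r ≈ 1.22 d⁻¹

k_r(20) = 5.32 × 1.17^0.67 / 2.53^1.85 = 5.32 × 1.111 / 5.569 = 1.061 d⁻¹.
k_r(25.5) = 1.061 × 1.025^(25.5−20) = 1.061 × 1.145 = 1.216 d⁻¹.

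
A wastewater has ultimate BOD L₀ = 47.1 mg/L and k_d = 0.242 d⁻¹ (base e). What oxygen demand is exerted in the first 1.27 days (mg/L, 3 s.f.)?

y ≈ 12.5 mg/L

y_t = L₀(1 − e^(−k_d t)) = 47.1 × (1 − e^(−0.242×1.27))
= 47.1 × (1 − 0.7354) = 47.1 × 0.2646 = 12.46 mg/L.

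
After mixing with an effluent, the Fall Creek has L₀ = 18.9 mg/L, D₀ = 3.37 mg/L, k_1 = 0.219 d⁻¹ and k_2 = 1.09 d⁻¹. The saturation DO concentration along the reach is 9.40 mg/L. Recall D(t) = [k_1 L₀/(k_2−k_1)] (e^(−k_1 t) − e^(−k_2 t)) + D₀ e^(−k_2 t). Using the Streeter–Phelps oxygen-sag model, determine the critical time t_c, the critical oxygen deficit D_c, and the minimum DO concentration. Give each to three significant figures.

t_c ≈ 0.425 d; D_c ≈ 3.46 mg/L; min DO ≈ 5.94 mg/L

At the critical point dD/dt = 0, so k_1 L₀ e^(−k_1 t) = k_2 D. Substituting D(t) from the Streeter–Phelps equation and solving for t gives
t_c = ln[(k_2/k_1)(1 − D₀(k_2−k_1)/(k_1 L₀))] / (k_2−k_1).
Here k_2−k_1 = 0.8710 d⁻¹ and 1 − D₀(k_2−k_1)/(k_1 L₀) = 1 − 3.37×0.8710/(0.219×18.9) = 0.2908, so
t_c = ln(4.977 × 0.2908) / 0.8710 = 0.3699 / 0.8710 = 0.4247 d.
L(t_c) = L₀ e^(−k_1 t_c) = 18.9 × 0.9112 = 17.22 mg/L, and at the critical point k_2 D_c = k_1 L, so D_c = (0.219/1.09) × 17.22 = 3.460 mg/L.
Minimum DO = C_s − D_c = 9.40 − 3.460 = 5.940 mg/L.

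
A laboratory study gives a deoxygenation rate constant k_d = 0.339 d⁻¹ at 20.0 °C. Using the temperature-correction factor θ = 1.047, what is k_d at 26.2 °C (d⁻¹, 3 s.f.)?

k_d(T₂) = k_d(T₁) · θ^(T₂−T₁) = 0.339 × 1.047^(26.2−20.0)
= 0.339 × 1.047^6.20 = 0.339 × 1.329 = 0.4507 d⁻¹.

k_d ≈ 0.451 d⁻¹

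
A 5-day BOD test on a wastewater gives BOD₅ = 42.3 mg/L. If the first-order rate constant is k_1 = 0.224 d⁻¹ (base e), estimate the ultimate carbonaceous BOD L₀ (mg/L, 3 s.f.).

BOD₅ = L₀(1 − e^(−5k_1)) ⇒ L₀ = BOD₅ / (1 − e^(−5×0.224))
= 42.3 / (1 − 0.3263) = 42.3 / 0.6737 = 62.79 mg/L.

L₀ ≈ 62.8 mg/L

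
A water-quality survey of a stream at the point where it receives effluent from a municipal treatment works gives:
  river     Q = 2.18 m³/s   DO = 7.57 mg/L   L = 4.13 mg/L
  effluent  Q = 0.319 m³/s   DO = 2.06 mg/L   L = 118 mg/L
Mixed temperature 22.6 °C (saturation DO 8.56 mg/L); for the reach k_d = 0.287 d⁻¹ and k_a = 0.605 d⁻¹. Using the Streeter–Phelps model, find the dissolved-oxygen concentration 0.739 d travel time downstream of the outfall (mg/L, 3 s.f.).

Mixed DO = (2.18×7.57 + 0.319×2.06)/(2.18+0.319) = 17.16/2.499 = 6.867 mg/L.
Mixed L₀ = (2.18×4.13 + 0.319×118)/(2.499) = 46.65/2.499 = 18.67 mg/L.
Initial deficit D₀ = C_s − DO₀ = 8.56 − 6.867 = 1.693 mg/L.
D(0.739) = [0.287×18.67/(0.605−0.287)](e^(−0.287×0.739) − e^(−0.605×0.739)) + 1.693 e^(−0.605×0.739)
= 16.85 × (0.8089 − 0.6395) + 1.693 × 0.6395 = 3.937 mg/L.
DO = 8.56 − 3.937 = 4.623 mg/L.

DO ≈ 4.62 mg/L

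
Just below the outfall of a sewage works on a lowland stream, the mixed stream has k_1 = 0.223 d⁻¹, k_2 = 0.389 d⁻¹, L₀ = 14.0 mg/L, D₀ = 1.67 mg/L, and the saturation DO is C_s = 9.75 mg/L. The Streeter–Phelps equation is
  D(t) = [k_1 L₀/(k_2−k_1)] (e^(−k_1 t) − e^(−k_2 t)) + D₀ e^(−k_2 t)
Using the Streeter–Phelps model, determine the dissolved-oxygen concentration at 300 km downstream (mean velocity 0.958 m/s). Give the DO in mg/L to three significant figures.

DO ≈ 5.55 mg/L

Travel time t = x/v = 300 km / (0.958 m/s) = 300000 m / 0.958 m/s = 313200 s = 3.624 d.
k_1 L₀/(k_2−k_1) = 0.223×14.0/(0.389−0.223) = 3.122/0.1660 = 18.81 mg/L.
e^(−k_1 t) = e^(−0.223×3.624) = 0.4456; e^(−k_2 t) = e^(−0.389×3.624) = 0.2442.
D = 18.81 × (0.4456 − 0.2442) + 1.67 × 0.2442 = 3.789 + 0.4078 = 4.197 mg/L.
DO = C_s − D = 9.75 − 4.197 = 5.553 mg/L.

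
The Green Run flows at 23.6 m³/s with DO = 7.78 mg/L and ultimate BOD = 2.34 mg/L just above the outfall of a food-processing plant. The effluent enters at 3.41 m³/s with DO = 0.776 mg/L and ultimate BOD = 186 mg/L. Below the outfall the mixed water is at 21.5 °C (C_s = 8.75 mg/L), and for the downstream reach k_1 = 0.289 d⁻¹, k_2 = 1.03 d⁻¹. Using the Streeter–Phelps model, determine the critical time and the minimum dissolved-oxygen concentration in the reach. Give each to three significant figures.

Mixed DO = (23.6×7.78 + 3.41×0.776)/(23.6+3.41) = 186.3/27.01 = 6.896 mg/L.
Mixed L₀ = (23.6×2.34 + 3.41×186)/(27.01) = 689.5/27.01 = 25.53 mg/L.
Initial deficit D₀ = C_s − DO₀ = 8.75 − 6.896 = 1.854 mg/L.
t_c = (1/0.7410) ln[(1.03/0.289)(1 − 1.854×0.7410/(0.289×25.53))] = 1.350 × ln(2.900) = 1.437 d.
D_c = (0.289/1.03) × 25.53 × e^(−0.289×1.437) = 0.2806 × 25.53 × 0.6602 = 4.728 mg/L.
Minimum DO = 8.75 − 4.728 = 4.022 mg/L.

t_c ≈ 1.44 d; minimum DO ≈ 4.02 mg/L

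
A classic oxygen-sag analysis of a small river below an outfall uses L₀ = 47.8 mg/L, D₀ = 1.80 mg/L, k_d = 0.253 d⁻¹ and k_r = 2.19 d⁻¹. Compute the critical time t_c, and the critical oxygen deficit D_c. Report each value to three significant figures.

t_c ≈ 0.939 d; D_c ≈ 4.35 mg/L

At the critical point dD/dt = 0, so k_d L₀ e^(−k_d t) = k_r D. Substituting D(t) from the Streeter–Phelps equation and solving for t gives
t_c = ln[(k_r/k_d)(1 − D₀(k_r−k_d)/(k_d L₀))] / (k_r−k_d).
Here k_r−k_d = 1.937 d⁻¹ and 1 − D₀(k_r−k_d)/(k_d L₀) = 1 − 1.80×1.937/(0.253×47.8) = 0.7117, so
t_c = ln(8.656 × 0.7117) / 1.937 = 1.818 / 1.937 = 0.9386 d.
D_c = (k_d/k_r) L₀ e^(−k_d t_c) = (0.253/2.19) × 47.8 × e^(−0.253×0.9386) = 0.1155 × 47.8 × 0.7886 = 4.355 mg/L.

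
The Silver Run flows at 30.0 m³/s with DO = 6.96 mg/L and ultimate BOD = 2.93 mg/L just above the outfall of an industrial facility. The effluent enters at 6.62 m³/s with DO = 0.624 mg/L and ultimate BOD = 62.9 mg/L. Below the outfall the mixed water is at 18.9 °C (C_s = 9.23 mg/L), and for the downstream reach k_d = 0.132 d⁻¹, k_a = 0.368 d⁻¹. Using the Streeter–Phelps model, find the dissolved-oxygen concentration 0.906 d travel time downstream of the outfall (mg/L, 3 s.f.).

DO ≈ 5.47 mg/L

Mixed DO = (30.0×6.96 + 6.62×0.624)/(30.0+6.62) = 212.9/36.62 = 5.815 mg/L.
Mixed L₀ = (30.0×2.93 + 6.62×62.9)/(36.62) = 504.3/36.62 = 13.77 mg/L.
Initial deficit D₀ = C_s − DO₀ = 9.23 − 5.815 = 3.415 mg/L.
D(0.906) = [0.132×13.77/(0.368−0.132)](e^(−0.132×0.906) − e^(−0.368×0.906)) + 3.415 e^(−0.368×0.906)
= 7.702 × (0.8873 − 0.7165) + 3.415 × 0.7165 = 3.763 mg/L.
DO = 9.23 − 3.763 = 5.467 mg/L.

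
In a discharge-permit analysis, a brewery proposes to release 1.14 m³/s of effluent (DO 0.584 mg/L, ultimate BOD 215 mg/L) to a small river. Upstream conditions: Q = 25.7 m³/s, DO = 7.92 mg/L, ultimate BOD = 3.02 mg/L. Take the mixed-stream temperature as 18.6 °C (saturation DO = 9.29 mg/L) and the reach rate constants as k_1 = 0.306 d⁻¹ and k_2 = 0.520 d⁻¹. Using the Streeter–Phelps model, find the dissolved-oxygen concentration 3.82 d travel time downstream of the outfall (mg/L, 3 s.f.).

DO ≈ 6.08 mg/L

Mixed DO = (25.7×7.92 + 1.14×0.584)/(25.7+1.14) = 204.2/26.84 = 7.608 mg/L.
Mixed L₀ = (25.7×3.02 + 1.14×215)/(26.84) = 322.7/26.84 = 12.02 mg/L.
Initial deficit D₀ = C_s − DO₀ = 9.29 − 7.608 = 1.682 mg/L.
D(3.82) = [0.306×12.02/(0.520−0.306)](e^(−0.306×3.82) − e^(−0.520×3.82)) + 1.682 e^(−0.520×3.82)
= 17.19 × (0.3107 − 0.1372) + 1.682 × 0.1372 = 3.214 mg/L.
DO = 9.29 − 3.214 = 6.076 mg/L.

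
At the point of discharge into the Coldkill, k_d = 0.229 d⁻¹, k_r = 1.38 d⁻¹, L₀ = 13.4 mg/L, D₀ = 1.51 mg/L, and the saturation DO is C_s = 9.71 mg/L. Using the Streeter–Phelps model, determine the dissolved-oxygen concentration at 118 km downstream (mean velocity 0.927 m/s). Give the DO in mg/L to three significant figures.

Travel time t = x/v = 118 km / (0.927 m/s) = 118000 m / 0.927 m/s = 127300 s = 1.473 d.
k_d L₀/(k_r−k_d) = 0.229×13.4/(1.38−0.229) = 3.069/1.151 = 2.666 mg/L.
e^(−k_d t) = e^(−0.229×1.473) = 0.7136; e^(−k_r t) = e^(−1.38×1.473) = 0.1309.
D = 2.666 × (0.7136 − 0.1309) + 1.51 × 0.1309 = 1.554 + 0.1977 = 1.751 mg/L.
DO = C_s − D = 9.71 − 1.751 = 7.959 mg/L.

DO ≈ 7.96 mg/L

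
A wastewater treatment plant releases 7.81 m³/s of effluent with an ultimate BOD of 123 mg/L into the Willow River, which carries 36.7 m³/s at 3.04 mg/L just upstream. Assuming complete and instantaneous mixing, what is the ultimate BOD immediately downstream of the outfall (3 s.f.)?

24.1 mg/L

Flow-weighted mixing: C = (Q_r C_r + Q_w C_w)/(Q_r + Q_w)
= (36.7×3.04 + 7.81×123)/(36.7 + 7.81) = 1072/44.51 = 24.09 mg/L.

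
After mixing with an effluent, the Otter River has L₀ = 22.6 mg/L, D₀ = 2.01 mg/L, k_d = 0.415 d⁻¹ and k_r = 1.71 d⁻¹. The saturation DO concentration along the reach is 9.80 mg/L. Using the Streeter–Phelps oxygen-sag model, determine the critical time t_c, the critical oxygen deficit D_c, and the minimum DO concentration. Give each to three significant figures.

t_c ≈ 0.842 d; D_c ≈ 3.87 mg/L; min DO ≈ 5.93 mg/L

At the critical point dD/dt = 0, so k_d L₀ e^(−k_d t) = k_r D. Substituting D(t) from the Streeter–Phelps equation and solving for t gives
t_c = ln[(k_r/k_d)(1 − D₀(k_r−k_d)/(k_d L₀))] / (k_r−k_d).
Here k_r−k_d = 1.295 d⁻¹ and 1 − D₀(k_r−k_d)/(k_d L₀) = 1 − 2.01×1.295/(0.415×22.6) = 0.7225, so
t_c = ln(4.120 × 0.7225) / 1.295 = 1.091 / 1.295 = 0.8424 d.
D_c = (k_d/k_r) L₀ e^(−k_d t_c) = (0.415/1.71) × 22.6 × e^(−0.415×0.8424) = 0.2427 × 22.6 × 0.7050 = 3.867 mg/L.
Minimum DO = C_s − D_c = 9.80 − 3.867 = 5.933 mg/L.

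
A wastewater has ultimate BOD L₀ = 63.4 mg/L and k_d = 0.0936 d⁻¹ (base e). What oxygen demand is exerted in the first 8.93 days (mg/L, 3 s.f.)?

y ≈ 35.9 mg/L

y_t = L₀(1 − e^(−k_d t)) = 63.4 × (1 − e^(−0.0936×8.93))
= 63.4 × (1 − 0.4335) = 63.4 × 0.5665 = 35.92 mg/L.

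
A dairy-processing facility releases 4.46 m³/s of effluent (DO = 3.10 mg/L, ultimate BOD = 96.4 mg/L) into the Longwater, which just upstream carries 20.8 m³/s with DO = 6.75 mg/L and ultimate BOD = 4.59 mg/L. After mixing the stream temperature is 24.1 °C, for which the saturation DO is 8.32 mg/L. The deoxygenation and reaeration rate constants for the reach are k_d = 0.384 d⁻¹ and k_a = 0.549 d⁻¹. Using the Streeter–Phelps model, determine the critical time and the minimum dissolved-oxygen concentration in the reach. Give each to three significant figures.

Mixed DO = (20.8×6.75 + 4.46×3.10)/(20.8+4.46) = 154.2/25.26 = 6.106 mg/L.
Mixed L₀ = (20.8×4.59 + 4.46×96.4)/(25.26) = 525.4/25.26 = 20.80 mg/L.
Initial deficit D₀ = C_s − DO₀ = 8.32 − 6.106 = 2.214 mg/L.
t_c = (1/0.1650) ln[(0.549/0.384)(1 − 2.214×0.1650/(0.384×20.80))] = 6.061 × ln(1.364) = 1.883 d.
D_c = (0.384/0.549) × 20.80 × e^(−0.384×1.883) = 0.6995 × 20.80 × 0.4853 = 7.061 mg/L.
Minimum DO = 8.32 − 7.061 = 1.259 mg/L.

t_c ≈ 1.88 d; minimum DO ≈ 1.26 mg/L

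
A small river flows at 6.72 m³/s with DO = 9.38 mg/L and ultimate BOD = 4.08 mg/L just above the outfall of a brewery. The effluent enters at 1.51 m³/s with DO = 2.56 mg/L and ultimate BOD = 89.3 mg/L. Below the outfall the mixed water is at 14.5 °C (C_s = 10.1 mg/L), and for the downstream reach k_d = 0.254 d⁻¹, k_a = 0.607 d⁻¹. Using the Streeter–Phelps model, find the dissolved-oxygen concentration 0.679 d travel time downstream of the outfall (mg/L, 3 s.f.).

Mixed DO = (6.72×9.38 + 1.51×2.56)/(6.72+1.51) = 66.90/8.230 = 8.129 mg/L.
Mixed L₀ = (6.72×4.08 + 1.51×89.3)/(8.230) = 162.3/8.230 = 19.72 mg/L.
Initial deficit D₀ = C_s − DO₀ = 10.1 − 8.129 = 1.971 mg/L.
D(0.679) = [0.254×19.72/(0.607−0.254)](e^(−0.254×0.679) − e^(−0.607×0.679)) + 1.971 e^(−0.607×0.679)
= 14.19 × (0.8416 − 0.6622) + 1.971 × 0.6622 = 3.850 mg/L.
DO = 10.1 − 3.850 = 6.250 mg/L.

DO ≈ 6.25 mg/L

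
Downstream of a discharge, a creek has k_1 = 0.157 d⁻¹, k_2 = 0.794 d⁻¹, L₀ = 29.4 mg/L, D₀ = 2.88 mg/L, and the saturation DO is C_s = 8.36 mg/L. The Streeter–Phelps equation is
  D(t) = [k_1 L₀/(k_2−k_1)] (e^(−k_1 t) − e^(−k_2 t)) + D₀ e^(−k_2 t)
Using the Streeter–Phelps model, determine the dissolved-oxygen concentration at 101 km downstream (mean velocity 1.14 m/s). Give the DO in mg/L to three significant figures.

Travel time t = x/v = 101 km / (1.14 m/s) = 101000 m / 1.14 m/s = 88600 s = 1.025 d.
k_1 L₀/(k_2−k_1) = 0.157×29.4/(0.794−0.157) = 4.616/0.6370 = 7.246 mg/L.
e^(−k_1 t) = e^(−0.157×1.025) = 0.8513; e^(−k_2 t) = e^(−0.794×1.025) = 0.4430.
D = 7.246 × (0.8513 − 0.4430) + 2.88 × 0.4430 = 2.959 + 1.276 = 4.234 mg/L.
DO = C_s − D = 8.36 − 4.234 = 4.126 mg/L.

DO ≈ 4.13 mg/L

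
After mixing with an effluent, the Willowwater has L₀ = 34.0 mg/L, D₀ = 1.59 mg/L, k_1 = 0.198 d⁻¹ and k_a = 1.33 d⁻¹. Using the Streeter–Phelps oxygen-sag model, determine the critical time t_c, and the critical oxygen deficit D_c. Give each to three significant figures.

With k_a/k_1 = 6.717 and 1 − D₀(k_a−k_1)/(k_1 L₀) = 0.7326,
t_c = ln(6.717 × 0.7326) / (1.33 − 0.198) = ln(4.921) / 1.132 = 1.594/1.132 = 1.408 d.
L(t_c) = L₀ e^(−k_1 t_c) = 34.0 × 0.7567 = 25.73 mg/L, and at the critical point k_a D_c = k_1 L, so D_c = (0.198/1.33) × 25.73 = 3.830 mg/L.

t_c ≈ 1.41 d; D_c ≈ 3.83 mg/L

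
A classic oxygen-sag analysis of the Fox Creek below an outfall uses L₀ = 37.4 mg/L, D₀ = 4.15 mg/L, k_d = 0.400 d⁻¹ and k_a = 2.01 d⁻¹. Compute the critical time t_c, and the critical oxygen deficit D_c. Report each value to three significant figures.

At the critical point dD/dt = 0, so k_d L₀ e^(−k_d t) = k_a D. Substituting D(t) from the Streeter–Phelps equation and solving for t gives
t_c = ln[(k_a/k_d)(1 − D₀(k_a−k_d)/(k_d L₀))] / (k_a−k_d).
Here k_a−k_d = 1.610 d⁻¹ and 1 − D₀(k_a−k_d)/(k_d L₀) = 1 − 4.15×1.610/(0.400×37.4) = 0.5534, so
t_c = ln(5.025 × 0.5534) / 1.610 = 1.023 / 1.610 = 0.6352 d.
L(t_c) = L₀ e^(−k_d t_c) = 37.4 × 0.7756 = 29.01 mg/L, and at the critical point k_a D_c = k_d L, so D_c = (0.400/2.01) × 29.01 = 5.773 mg/L.

t_c ≈ 0.635 d; D_c ≈ 5.77 mg/L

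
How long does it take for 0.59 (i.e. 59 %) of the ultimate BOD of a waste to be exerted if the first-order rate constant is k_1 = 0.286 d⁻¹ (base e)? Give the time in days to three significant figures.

y/L₀ = 1 − e^(−k_1 t) = 0.59 ⇒ e^(−k_1 t) = 0.410
t = −ln(0.410) / 0.286 = 0.8916 / 0.286 = 3.117 d.

t ≈ 3.12 d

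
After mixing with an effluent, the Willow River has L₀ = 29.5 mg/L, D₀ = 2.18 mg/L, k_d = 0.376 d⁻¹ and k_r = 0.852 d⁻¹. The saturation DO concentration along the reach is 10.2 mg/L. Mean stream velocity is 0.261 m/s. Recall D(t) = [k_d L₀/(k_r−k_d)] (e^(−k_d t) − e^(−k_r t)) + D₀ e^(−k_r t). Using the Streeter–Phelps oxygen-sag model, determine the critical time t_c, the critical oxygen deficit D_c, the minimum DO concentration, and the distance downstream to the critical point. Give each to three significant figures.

t_c ≈ 1.51 d; D_c ≈ 7.37 mg/L; min DO ≈ 2.83 mg/L; x_c ≈ 34.1 km

t_c = [1/(k_r−k_d)] ln[(k_r/k_d)(1 − D₀(k_r−k_d)/(k_d L₀))]
= [1/(0.852−0.376)] ln[(0.852/0.376)(1 − 2.18×0.4760/(0.376×29.5))]
= (1/0.4760) ln[2.266 × 0.9064] = 2.101 × ln(2.054) = 2.101 × 0.7198 = 1.512 d.
D_c = (k_d/k_r) L₀ e^(−k_d t_c) = (0.376/0.852) × 29.5 × e^(−0.376×1.512) = 0.4413 × 29.5 × 0.5663 = 7.373 mg/L.
Minimum DO = C_s − D_c = 10.2 − 7.373 = 2.827 mg/L.
x_c = v t_c = 0.261 m/s × 1.512 d × 86400 s/d = 34100 m ≈ 34.1 km.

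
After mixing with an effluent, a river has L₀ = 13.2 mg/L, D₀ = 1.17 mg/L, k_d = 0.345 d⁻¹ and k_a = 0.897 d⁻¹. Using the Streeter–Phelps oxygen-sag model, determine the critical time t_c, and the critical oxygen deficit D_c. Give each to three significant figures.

t_c ≈ 1.45 d; D_c ≈ 3.07 mg/L

t_c = [1/(k_a−k_d)] ln[(k_a/k_d)(1 − D₀(k_a−k_d)/(k_d L₀))]
= [1/(0.897−0.345)] ln[(0.897/0.345)(1 − 1.17×0.5520/(0.345×13.2))]
= (1/0.5520) ln[2.600 × 0.8582] = 1.812 × ln(2.231) = 1.812 × 0.8026 = 1.454 d.
D_c = (k_d/k_a) L₀ e^(−k_d t_c) = (0.345/0.897) × 13.2 × e^(−0.345×1.454) = 0.3846 × 13.2 × 0.6056 = 3.074 mg/L.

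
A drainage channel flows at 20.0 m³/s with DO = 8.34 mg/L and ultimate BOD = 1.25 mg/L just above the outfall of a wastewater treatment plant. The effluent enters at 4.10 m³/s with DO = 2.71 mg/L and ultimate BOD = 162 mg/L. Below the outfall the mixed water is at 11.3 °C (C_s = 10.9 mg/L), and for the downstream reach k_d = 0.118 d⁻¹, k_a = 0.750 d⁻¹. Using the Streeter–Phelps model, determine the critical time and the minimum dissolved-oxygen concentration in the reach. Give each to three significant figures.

t_c ≈ 1.22 d; minimum DO ≈ 7.01 mg/L

Mixed DO = (20.0×8.34 + 4.10×2.71)/(20.0+4.10) = 177.9/24.10 = 7.382 mg/L.
Mixed L₀ = (20.0×1.25 + 4.10×162)/(24.10) = 689.2/24.10 = 28.60 mg/L.
Initial deficit D₀ = C_s − DO₀ = 10.9 − 7.382 = 3.518 mg/L.
t_c = (1/0.6320) ln[(0.750/0.118)(1 − 3.518×0.6320/(0.118×28.60))] = 1.582 × ln(2.168) = 1.225 d.
D_c = (0.118/0.750) × 28.60 × e^(−0.118×1.225) = 0.1573 × 28.60 × 0.8654 = 3.894 mg/L.
Minimum DO = 10.9 − 3.894 = 7.006 mg/L.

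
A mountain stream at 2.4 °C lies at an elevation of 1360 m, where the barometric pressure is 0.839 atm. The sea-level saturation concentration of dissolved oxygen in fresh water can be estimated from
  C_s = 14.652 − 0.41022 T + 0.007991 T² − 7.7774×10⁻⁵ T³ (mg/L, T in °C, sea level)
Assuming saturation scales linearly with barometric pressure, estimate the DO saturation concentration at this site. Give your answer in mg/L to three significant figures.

C_s ≈ 11.5 mg/L

At sea level: C_s = 14.652 − 0.41022×2.4 + 0.007991×2.4² − 7.7774×10⁻⁵×2.4³ = 13.71 mg/L.
Pressure correction: C_s' = 13.71 × 0.839 = 11.50 mg/L.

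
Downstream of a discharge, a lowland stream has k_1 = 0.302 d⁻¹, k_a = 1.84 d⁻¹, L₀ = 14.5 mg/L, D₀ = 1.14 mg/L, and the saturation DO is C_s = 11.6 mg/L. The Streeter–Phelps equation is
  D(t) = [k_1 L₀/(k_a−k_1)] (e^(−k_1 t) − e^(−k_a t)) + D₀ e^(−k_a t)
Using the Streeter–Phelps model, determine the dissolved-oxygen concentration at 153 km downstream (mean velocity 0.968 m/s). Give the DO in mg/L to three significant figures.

Travel time t = x/v = 153 km / (0.968 m/s) = 153000 m / 0.968 m/s = 158100 s = 1.829 d.
k_1 L₀/(k_a−k_1) = 0.302×14.5/(1.84−0.302) = 4.379/1.538 = 2.847 mg/L.
e^(−k_1 t) = e^(−0.302×1.829) = 0.5755; e^(−k_a t) = e^(−1.84×1.829) = 0.03453.
D = 2.847 × (0.5755 − 0.03453) + 1.14 × 0.03453 = 1.540 + 0.03936 = 1.580 mg/L.
DO = C_s − D = 11.6 − 1.580 = 10.02 mg/L.

DO ≈ 10.0 mg/L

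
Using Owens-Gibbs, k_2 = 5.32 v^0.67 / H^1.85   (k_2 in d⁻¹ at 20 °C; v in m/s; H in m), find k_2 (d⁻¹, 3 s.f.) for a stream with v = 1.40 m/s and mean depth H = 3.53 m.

k_2 = 5.32 × 1.40^0.67 / 3.53^1.85 = 5.32 × 1.253 / 10.31 = 0.6463 d⁻¹.

k_2 ≈ 0.646 d⁻¹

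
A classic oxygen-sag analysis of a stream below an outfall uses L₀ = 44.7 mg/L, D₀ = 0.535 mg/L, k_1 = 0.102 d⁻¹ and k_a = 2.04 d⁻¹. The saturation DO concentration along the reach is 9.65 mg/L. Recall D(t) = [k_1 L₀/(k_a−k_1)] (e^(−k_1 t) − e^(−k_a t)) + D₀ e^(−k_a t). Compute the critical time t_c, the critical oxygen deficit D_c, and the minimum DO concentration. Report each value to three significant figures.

t_c = [1/(k_a−k_1)] ln[(k_a/k_1)(1 − D₀(k_a−k_1)/(k_1 L₀))]
= [1/(2.04−0.102)] ln[(2.04/0.102)(1 − 0.535×1.938/(0.102×44.7))]
= (1/1.938) ln[20.00 × 0.7726] = 0.5160 × ln(15.45) = 0.5160 × 2.738 = 1.413 d.
L(t_c) = L₀ e^(−k_1 t_c) = 44.7 × 0.8658 = 38.70 mg/L, and at the critical point k_a D_c = k_1 L, so D_c = (0.102/2.04) × 38.70 = 1.935 mg/L.
Minimum DO = C_s − D_c = 9.65 − 1.935 = 7.715 mg/L.

t_c ≈ 1.41 d; D_c ≈ 1.94 mg/L; min DO ≈ 7.71 mg/L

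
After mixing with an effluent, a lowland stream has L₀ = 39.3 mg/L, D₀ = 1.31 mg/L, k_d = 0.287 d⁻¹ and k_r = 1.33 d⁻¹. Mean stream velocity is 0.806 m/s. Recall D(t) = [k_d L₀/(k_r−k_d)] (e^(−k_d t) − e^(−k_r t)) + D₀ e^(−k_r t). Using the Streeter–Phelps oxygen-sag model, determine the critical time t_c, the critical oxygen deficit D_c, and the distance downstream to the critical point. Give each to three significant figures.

t_c ≈ 1.35 d; D_c ≈ 5.76 mg/L; x_c ≈ 93.8 km

At the critical point dD/dt = 0, so k_d L₀ e^(−k_d t) = k_r D. Substituting D(t) from the Streeter–Phelps equation and solving for t gives
t_c = ln[(k_r/k_d)(1 − D₀(k_r−k_d)/(k_d L₀))] / (k_r−k_d).
Here k_r−k_d = 1.043 d⁻¹ and 1 − D₀(k_r−k_d)/(k_d L₀) = 1 − 1.31×1.043/(0.287×39.3) = 0.8789, so
t_c = ln(4.634 × 0.8789) / 1.043 = 1.404 / 1.043 = 1.346 d.
D_c = (k_d/k_r) L₀ e^(−k_d t_c) = (0.287/1.33) × 39.3 × e^(−0.287×1.346) = 0.2158 × 39.3 × 0.6795 = 5.762 mg/L.
x_c = v t_c = 0.806 m/s × 1.346 d × 86400 s/d = 93760 m ≈ 93.8 km.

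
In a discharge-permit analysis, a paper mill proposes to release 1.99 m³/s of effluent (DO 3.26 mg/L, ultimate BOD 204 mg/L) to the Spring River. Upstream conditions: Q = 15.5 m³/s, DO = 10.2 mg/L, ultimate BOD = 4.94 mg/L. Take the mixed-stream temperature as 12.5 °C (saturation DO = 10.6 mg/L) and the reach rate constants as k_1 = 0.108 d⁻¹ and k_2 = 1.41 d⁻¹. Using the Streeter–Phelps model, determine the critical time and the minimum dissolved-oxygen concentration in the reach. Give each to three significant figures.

Mixed DO = (15.5×10.2 + 1.99×3.26)/(15.5+1.99) = 164.6/17.49 = 9.410 mg/L.
Mixed L₀ = (15.5×4.94 + 1.99×204)/(17.49) = 482.5/17.49 = 27.59 mg/L.
Initial deficit D₀ = C_s − DO₀ = 10.6 − 9.410 = 1.190 mg/L.
t_c = (1/1.302) ln[(1.41/0.108)(1 − 1.190×1.302/(0.108×27.59))] = 0.7680 × ln(6.269) = 1.410 d.
D_c = (0.108/1.41) × 27.59 × e^(−0.108×1.410) = 0.07660 × 27.59 × 0.8588 = 1.815 mg/L.
Minimum DO = 10.6 − 1.815 = 8.785 mg/L.

t_c ≈ 1.41 d; minimum DO ≈ 8.79 mg/L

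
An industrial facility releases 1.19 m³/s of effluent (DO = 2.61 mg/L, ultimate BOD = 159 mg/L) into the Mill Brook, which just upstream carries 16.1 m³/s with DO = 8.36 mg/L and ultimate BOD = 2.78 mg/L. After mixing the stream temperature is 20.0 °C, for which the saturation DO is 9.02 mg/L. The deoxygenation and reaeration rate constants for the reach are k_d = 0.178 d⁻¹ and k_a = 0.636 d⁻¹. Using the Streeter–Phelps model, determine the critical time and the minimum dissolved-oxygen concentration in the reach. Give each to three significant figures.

t_c ≈ 2.29 d; minimum DO ≈ 6.50 mg/L

Mixed DO = (16.1×8.36 + 1.19×2.61)/(16.1+1.19) = 137.7/17.29 = 7.964 mg/L.
Mixed L₀ = (16.1×2.78 + 1.19×159)/(17.29) = 234.0/17.29 = 13.53 mg/L.
Initial deficit D₀ = C_s − DO₀ = 9.02 − 7.964 = 1.056 mg/L.
t_c = (1/0.4580) ln[(0.636/0.178)(1 − 1.056×0.4580/(0.178×13.53))] = 2.183 × ln(2.856) = 2.291 d.
D_c = (0.178/0.636) × 13.53 × e^(−0.178×2.291) = 0.2799 × 13.53 × 0.6651 = 2.519 mg/L.
Minimum DO = 9.02 − 2.519 = 6.501 mg/L.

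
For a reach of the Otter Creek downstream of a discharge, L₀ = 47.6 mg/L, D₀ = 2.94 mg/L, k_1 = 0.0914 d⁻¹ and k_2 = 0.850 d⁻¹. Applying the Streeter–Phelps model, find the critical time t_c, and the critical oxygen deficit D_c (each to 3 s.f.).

With k_2/k_1 = 9.300 and 1 − D₀(k_2−k_1)/(k_1 L₀) = 0.4874,
t_c = ln(9.300 × 0.4874) / (0.850 − 0.0914) = ln(4.532) / 0.7586 = 1.511/0.7586 = 1.992 d.
L(t_c) = L₀ e^(−k_1 t_c) = 47.6 × 0.8335 = 39.68 mg/L, and at the critical point k_2 D_c = k_1 L, so D_c = (0.0914/0.850) × 39.68 = 4.266 mg/L.

t_c ≈ 1.99 d; D_c ≈ 4.27 mg/L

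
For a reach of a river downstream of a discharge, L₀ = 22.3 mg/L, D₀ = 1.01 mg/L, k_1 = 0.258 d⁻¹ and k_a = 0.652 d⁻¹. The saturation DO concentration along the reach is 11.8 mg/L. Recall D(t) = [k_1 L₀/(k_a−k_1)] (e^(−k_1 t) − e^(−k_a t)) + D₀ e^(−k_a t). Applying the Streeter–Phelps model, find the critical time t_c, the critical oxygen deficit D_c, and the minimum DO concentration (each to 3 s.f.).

t_c ≈ 2.17 d; D_c ≈ 5.04 mg/L; min DO ≈ 6.76 mg/L

t_c = [1/(k_a−k_1)] ln[(k_a/k_1)(1 − D₀(k_a−k_1)/(k_1 L₀))]
= [1/(0.652−0.258)] ln[(0.652/0.258)(1 − 1.01×0.3940/(0.258×22.3))]
= (1/0.3940) ln[2.527 × 0.9308] = 2.538 × ln(2.352) = 2.538 × 0.8554 = 2.171 d.
L(t_c) = L₀ e^(−k_1 t_c) = 22.3 × 0.5711 = 12.74 mg/L, and at the critical point k_a D_c = k_1 L, so D_c = (0.258/0.652) × 12.74 = 5.040 mg/L.
Minimum DO = C_s − D_c = 11.8 − 5.040 = 6.760 mg/L.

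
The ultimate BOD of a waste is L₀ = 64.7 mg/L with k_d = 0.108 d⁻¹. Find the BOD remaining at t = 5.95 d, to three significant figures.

L ≈ 34.0 mg/L

L_t = L₀ e^(−k_d t) = 64.7 × e^(−0.108×5.95) = 64.7 × 0.5259 = 34.03 mg/L.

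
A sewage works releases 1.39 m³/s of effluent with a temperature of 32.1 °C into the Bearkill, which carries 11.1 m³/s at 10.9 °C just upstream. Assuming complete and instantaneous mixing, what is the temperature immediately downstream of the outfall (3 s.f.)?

Flow-weighted mixing: C = (Q_r C_r + Q_w C_w)/(Q_r + Q_w)
= (11.1×10.9 + 1.39×32.1)/(11.1 + 1.39) = 165.6/12.49 = 13.26 °C.

13.3 °C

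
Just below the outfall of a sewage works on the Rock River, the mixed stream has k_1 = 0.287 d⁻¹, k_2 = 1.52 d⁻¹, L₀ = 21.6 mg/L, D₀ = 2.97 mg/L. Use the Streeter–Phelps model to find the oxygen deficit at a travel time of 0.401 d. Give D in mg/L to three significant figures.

D ≈ 3.36 mg/L

k_1 L₀/(k_2−k_1) = 0.287×21.6/(1.52−0.287) = 6.199/1.233 = 5.028 mg/L.
e^(−k_1 t) = e^(−0.287×0.4010) = 0.8913; e^(−k_2 t) = e^(−1.52×0.4010) = 0.5436.
D = 5.028 × (0.8913 − 0.5436) + 2.97 × 0.5436 = 1.748 + 1.615 = 3.363 mg/L.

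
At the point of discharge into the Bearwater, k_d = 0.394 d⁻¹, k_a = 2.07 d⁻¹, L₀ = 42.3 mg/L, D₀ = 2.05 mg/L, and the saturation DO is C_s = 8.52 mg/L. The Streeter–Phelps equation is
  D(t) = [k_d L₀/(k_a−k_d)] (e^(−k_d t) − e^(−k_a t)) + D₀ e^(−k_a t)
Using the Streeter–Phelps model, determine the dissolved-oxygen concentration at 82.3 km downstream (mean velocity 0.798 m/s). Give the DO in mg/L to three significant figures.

Travel time t = x/v = 82.3 km / (0.798 m/s) = 82300 m / 0.798 m/s = 103100 s = 1.194 d.
k_d L₀/(k_a−k_d) = 0.394×42.3/(2.07−0.394) = 16.67/1.676 = 9.944 mg/L.
e^(−k_d t) = e^(−0.394×1.194) = 0.6248; e^(−k_a t) = e^(−2.07×1.194) = 0.08451.
D = 9.944 × (0.6248 − 0.08451) + 2.05 × 0.08451 = 5.373 + 0.1732 = 5.546 mg/L.
DO = C_s − D = 8.52 − 5.546 = 2.974 mg/L.

DO ≈ 2.97 mg/L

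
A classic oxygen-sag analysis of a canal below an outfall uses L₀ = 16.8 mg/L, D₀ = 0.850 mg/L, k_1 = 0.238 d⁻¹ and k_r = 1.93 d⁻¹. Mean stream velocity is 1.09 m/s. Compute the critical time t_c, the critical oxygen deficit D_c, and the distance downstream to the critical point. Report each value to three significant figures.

t_c ≈ 0.974 d; D_c ≈ 1.64 mg/L; x_c ≈ 91.7 km

At the critical point dD/dt = 0, so k_1 L₀ e^(−k_1 t) = k_r D. Substituting D(t) from the Streeter–Phelps equation and solving for t gives
t_c = ln[(k_r/k_1)(1 − D₀(k_r−k_1)/(k_1 L₀))] / (k_r−k_1).
Here k_r−k_1 = 1.692 d⁻¹ and 1 − D₀(k_r−k_1)/(k_1 L₀) = 1 − 0.850×1.692/(0.238×16.8) = 0.6403, so
t_c = ln(8.109 × 0.6403) / 1.692 = 1.647 / 1.692 = 0.9735 d.
L(t_c) = L₀ e^(−k_1 t_c) = 16.8 × 0.7932 = 13.33 mg/L, and at the critical point k_r D_c = k_1 L, so D_c = (0.238/1.93) × 13.33 = 1.643 mg/L.
x_c = v t_c = 1.09 m/s × 0.9735 d × 86400 s/d = 91680 m ≈ 91.7 km.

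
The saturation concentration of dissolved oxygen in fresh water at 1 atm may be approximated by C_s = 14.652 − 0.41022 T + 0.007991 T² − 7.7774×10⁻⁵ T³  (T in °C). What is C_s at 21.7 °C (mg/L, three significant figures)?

C_s ≈ 8.72 mg/L

C_s = 14.652 − 0.41022×21.7 + 0.007991×21.7² − 7.7774×10⁻⁵×21.7³ = 8.718 mg/L.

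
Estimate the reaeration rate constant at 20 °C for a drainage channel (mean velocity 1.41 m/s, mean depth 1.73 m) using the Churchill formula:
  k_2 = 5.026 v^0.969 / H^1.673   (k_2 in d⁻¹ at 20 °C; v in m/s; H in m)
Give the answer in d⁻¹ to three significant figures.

k_2 = 5.026 × 1.41^0.969 / 1.73^1.673 = 5.026 × 1.395 / 2.502 = 2.803 d⁻¹.

k_2 ≈ 2.80 d⁻¹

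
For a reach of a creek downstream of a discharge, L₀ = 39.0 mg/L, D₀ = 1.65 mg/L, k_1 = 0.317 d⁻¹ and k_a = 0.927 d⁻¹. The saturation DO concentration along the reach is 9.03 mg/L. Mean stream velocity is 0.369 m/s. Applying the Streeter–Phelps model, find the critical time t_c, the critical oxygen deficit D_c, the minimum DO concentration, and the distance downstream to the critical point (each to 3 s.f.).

t_c ≈ 1.62 d; D_c ≈ 7.98 mg/L; min DO ≈ 1.05 mg/L; x_c ≈ 51.6 km

With k_a/k_1 = 2.924 and 1 − D₀(k_a−k_1)/(k_1 L₀) = 0.9186,
t_c = ln(2.924 × 0.9186) / (0.927 − 0.317) = ln(2.686) / 0.6100 = 0.9881/0.6100 = 1.620 d.
D_c = (k_1/k_a) L₀ e^(−k_1 t_c) = (0.317/0.927) × 39.0 × e^(−0.317×1.620) = 0.3420 × 39.0 × 0.5984 = 7.981 mg/L.
Minimum DO = C_s − D_c = 9.03 − 7.981 = 1.049 mg/L.
x_c = v t_c = 0.369 m/s × 1.620 d × 86400 s/d = 51640 m ≈ 51.6 km.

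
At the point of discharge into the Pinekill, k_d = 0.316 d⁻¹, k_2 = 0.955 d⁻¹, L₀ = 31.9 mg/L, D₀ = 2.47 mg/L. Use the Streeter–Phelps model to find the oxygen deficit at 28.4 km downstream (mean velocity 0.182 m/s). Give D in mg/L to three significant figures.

D ≈ 6.54 mg/L

Travel time t = x/v = 28.4 km / (0.182 m/s) = 28400 m / 0.182 m/s = 156000 s = 1.806 d.
k_d L₀/(k_2−k_d) = 0.316×31.9/(0.955−0.316) = 10.08/0.6390 = 15.78 mg/L.
e^(−k_d t) = e^(−0.316×1.806) = 0.5651; e^(−k_2 t) = e^(−0.955×1.806) = 0.1782.
D = 15.78 × (0.5651 − 0.1782) + 2.47 × 0.1782 = 6.104 + 0.4402 = 6.544 mg/L.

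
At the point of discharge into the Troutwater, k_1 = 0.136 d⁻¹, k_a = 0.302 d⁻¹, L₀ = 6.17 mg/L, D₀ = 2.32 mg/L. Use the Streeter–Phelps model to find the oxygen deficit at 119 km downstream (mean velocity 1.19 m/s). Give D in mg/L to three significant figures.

Travel time t = x/v = 119 km / (1.19 m/s) = 119000 m / 1.19 m/s = 100000 s = 1.157 d.
k_1 L₀/(k_a−k_1) = 0.136×6.17/(0.302−0.136) = 0.8391/0.1660 = 5.055 mg/L.
e^(−k_1 t) = e^(−0.136×1.157) = 0.8544; e^(−k_a t) = e^(−0.302×1.157) = 0.7050.
D = 5.055 × (0.8544 − 0.7050) + 2.32 × 0.7050 = 0.7549 + 1.636 = 2.391 mg/L.

D ≈ 2.39 mg/L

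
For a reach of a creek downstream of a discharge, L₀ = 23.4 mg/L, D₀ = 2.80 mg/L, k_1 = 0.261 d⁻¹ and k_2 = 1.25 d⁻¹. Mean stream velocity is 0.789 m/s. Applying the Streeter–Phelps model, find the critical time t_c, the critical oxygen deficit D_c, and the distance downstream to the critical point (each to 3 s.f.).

With k_2/k_1 = 4.789 and 1 − D₀(k_2−k_1)/(k_1 L₀) = 0.5466,
t_c = ln(4.789 × 0.5466) / (1.25 − 0.261) = ln(2.618) / 0.9890 = 0.9623/0.9890 = 0.9730 d.
L(t_c) = L₀ e^(−k_1 t_c) = 23.4 × 0.7757 = 18.15 mg/L, and at the critical point k_2 D_c = k_1 L, so D_c = (0.261/1.25) × 18.15 = 3.790 mg/L.
x_c = v t_c = 0.789 m/s × 0.9730 d × 86400 s/d = 66330 m ≈ 66.3 km.

t_c ≈ 0.973 d; D_c ≈ 3.79 mg/L; x_c ≈ 66.3 km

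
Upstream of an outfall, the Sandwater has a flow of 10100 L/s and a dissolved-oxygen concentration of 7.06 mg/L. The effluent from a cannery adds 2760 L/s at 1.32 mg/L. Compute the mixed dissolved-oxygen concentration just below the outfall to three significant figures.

Flow-weighted mixing: C = (Q_r C_r + Q_w C_w)/(Q_r + Q_w)
= (10100×7.06 + 2760×1.32)/(10100 + 2760) = 74950/12860 = 5.828 mg/L.

5.83 mg/L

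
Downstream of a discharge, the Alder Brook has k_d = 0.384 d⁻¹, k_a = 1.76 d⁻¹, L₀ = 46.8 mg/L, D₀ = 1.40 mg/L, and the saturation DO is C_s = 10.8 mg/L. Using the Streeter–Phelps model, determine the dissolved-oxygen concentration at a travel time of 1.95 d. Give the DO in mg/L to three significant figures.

DO ≈ 5.00 mg/L

k_d L₀/(k_a−k_d) = 0.384×46.8/(1.76−0.384) = 17.97/1.376 = 13.06 mg/L.
e^(−k_d t) = e^(−0.384×1.950) = 0.4729; e^(−k_a t) = e^(−1.76×1.950) = 0.03232.
D = 13.06 × (0.4729 − 0.03232) + 1.40 × 0.03232 = 5.755 + 0.04525 = 5.800 mg/L.
DO = C_s − D = 10.8 − 5.800 = 5.000 mg/L.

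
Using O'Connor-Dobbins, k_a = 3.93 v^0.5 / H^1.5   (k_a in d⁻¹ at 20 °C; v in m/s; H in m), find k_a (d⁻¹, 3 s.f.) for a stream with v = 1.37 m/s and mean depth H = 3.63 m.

k_a = 3.93 × 1.37^0.5 / 3.63^1.5 = 3.93 × 1.170 / 6.916 = 0.6651 d⁻¹.

k_a ≈ 0.665 d⁻¹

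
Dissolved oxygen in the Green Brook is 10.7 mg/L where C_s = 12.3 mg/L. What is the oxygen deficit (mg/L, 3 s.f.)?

D = C_s − C = 12.3 − 10.7 = 1.60 mg/L.

D ≈ 1.60 mg/L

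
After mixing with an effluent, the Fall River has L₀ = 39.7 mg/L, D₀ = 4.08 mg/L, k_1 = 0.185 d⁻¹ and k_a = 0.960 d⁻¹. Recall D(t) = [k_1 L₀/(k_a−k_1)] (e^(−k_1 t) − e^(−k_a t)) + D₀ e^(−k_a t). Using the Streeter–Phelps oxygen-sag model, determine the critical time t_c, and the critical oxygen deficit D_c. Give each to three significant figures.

t_c = [1/(k_a−k_1)] ln[(k_a/k_1)(1 − D₀(k_a−k_1)/(k_1 L₀))]
= [1/(0.960−0.185)] ln[(0.960/0.185)(1 − 4.08×0.7750/(0.185×39.7))]
= (1/0.7750) ln[5.189 × 0.5695] = 1.290 × ln(2.955) = 1.290 × 1.084 = 1.398 d.
D_c = (k_1/k_a) L₀ e^(−k_1 t_c) = (0.185/0.960) × 39.7 × e^(−0.185×1.398) = 0.1927 × 39.7 × 0.7721 = 5.907 mg/L.

t_c ≈ 1.40 d; D_c ≈ 5.91 mg/L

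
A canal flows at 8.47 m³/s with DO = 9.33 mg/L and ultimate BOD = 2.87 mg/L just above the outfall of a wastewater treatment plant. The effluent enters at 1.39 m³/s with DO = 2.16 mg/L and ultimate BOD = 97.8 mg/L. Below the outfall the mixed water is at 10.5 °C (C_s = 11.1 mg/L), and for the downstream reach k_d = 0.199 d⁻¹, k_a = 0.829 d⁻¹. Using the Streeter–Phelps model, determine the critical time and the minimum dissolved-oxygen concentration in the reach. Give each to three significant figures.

t_c ≈ 1.03 d; minimum DO ≈ 7.92 mg/L

Mixed DO = (8.47×9.33 + 1.39×2.16)/(8.47+1.39) = 82.03/9.860 = 8.319 mg/L.
Mixed L₀ = (8.47×2.87 + 1.39×97.8)/(9.860) = 160.3/9.860 = 16.25 mg/L.
Initial deficit D₀ = C_s − DO₀ = 11.1 − 8.319 = 2.781 mg/L.
t_c = (1/0.6300) ln[(0.829/0.199)(1 − 2.781×0.6300/(0.199×16.25))] = 1.587 × ln(1.909) = 1.027 d.
D_c = (0.199/0.829) × 16.25 × e^(−0.199×1.027) = 0.2400 × 16.25 × 0.8152 = 3.181 mg/L.
Minimum DO = 11.1 − 3.181 = 7.919 mg/L.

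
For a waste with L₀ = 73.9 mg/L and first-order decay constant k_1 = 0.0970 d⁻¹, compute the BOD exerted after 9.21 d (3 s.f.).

y_t = L₀(1 − e^(−k_1 t)) = 73.9 × (1 − e^(−0.0970×9.21))
= 73.9 × (1 − 0.4093) = 73.9 × 0.5907 = 43.65 mg/L.

y ≈ 43.7 mg/L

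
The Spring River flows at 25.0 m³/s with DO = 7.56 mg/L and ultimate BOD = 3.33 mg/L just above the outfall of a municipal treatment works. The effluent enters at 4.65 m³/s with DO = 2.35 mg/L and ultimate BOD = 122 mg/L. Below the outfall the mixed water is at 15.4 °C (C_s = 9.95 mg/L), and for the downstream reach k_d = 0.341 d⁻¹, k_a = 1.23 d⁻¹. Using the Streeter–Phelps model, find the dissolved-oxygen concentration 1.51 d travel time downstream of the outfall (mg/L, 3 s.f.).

Mixed DO = (25.0×7.56 + 4.65×2.35)/(25.0+4.65) = 199.9/29.65 = 6.743 mg/L.
Mixed L₀ = (25.0×3.33 + 4.65×122)/(29.65) = 650.6/29.65 = 21.94 mg/L.
Initial deficit D₀ = C_s − DO₀ = 9.95 − 6.743 = 3.207 mg/L.
D(1.51) = [0.341×21.94/(1.23−0.341)](e^(−0.341×1.51) − e^(−1.23×1.51)) + 3.207 e^(−1.23×1.51)
= 8.416 × (0.5976 − 0.1561) + 3.207 × 0.1561 = 4.216 mg/L.
DO = 9.95 − 4.216 = 5.734 mg/L.

DO ≈ 5.73 mg/L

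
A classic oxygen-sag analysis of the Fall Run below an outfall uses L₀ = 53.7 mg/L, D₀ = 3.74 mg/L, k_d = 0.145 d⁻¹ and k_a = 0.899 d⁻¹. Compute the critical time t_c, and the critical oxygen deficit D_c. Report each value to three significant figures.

t_c = [1/(k_a−k_d)] ln[(k_a/k_d)(1 − D₀(k_a−k_d)/(k_d L₀))]
= [1/(0.899−0.145)] ln[(0.899/0.145)(1 − 3.74×0.7540/(0.145×53.7))]
= (1/0.7540) ln[6.200 × 0.6378] = 1.326 × ln(3.955) = 1.326 × 1.375 = 1.823 d.
D_c = (k_d/k_a) L₀ e^(−k_d t_c) = (0.145/0.899) × 53.7 × e^(−0.145×1.823) = 0.1613 × 53.7 × 0.7677 = 6.649 mg/L.

t_c ≈ 1.82 d; D_c ≈ 6.65 mg/L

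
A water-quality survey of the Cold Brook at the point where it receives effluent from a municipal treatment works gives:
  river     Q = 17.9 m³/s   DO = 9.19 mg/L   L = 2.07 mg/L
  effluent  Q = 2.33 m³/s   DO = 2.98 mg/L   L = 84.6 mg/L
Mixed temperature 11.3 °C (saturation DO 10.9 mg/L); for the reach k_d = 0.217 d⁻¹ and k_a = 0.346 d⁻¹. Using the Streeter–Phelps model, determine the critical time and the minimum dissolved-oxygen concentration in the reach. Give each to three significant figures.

t_c ≈ 2.59 d; minimum DO ≈ 6.76 mg/L

Mixed DO = (17.9×9.19 + 2.33×2.98)/(17.9+2.33) = 171.4/20.23 = 8.475 mg/L.
Mixed L₀ = (17.9×2.07 + 2.33×84.6)/(20.23) = 234.2/20.23 = 11.58 mg/L.
Initial deficit D₀ = C_s − DO₀ = 10.9 − 8.475 = 2.425 mg/L.
t_c = (1/0.1290) ln[(0.346/0.217)(1 − 2.425×0.1290/(0.217×11.58))] = 7.752 × ln(1.396) = 2.585 d.
D_c = (0.217/0.346) × 11.58 × e^(−0.217×2.585) = 0.6272 × 11.58 × 0.5706 = 4.143 mg/L.
Minimum DO = 10.9 − 4.143 = 6.757 mg/L.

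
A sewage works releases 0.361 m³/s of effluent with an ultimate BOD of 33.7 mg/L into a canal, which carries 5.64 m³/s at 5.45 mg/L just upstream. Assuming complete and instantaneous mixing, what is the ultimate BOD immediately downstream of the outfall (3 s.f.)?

7.15 mg/L

Flow-weighted mixing: C = (Q_r C_r + Q_w C_w)/(Q_r + Q_w)
= (5.64×5.45 + 0.361×33.7)/(5.64 + 0.361) = 42.90/6.001 = 7.149 mg/L.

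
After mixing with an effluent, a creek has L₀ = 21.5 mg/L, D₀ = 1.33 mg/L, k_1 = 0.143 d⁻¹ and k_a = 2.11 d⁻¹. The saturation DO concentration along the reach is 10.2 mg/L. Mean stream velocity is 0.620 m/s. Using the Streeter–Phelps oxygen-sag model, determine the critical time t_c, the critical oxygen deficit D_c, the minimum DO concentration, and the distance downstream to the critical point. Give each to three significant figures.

t_c = [1/(k_a−k_1)] ln[(k_a/k_1)(1 − D₀(k_a−k_1)/(k_1 L₀))]
= [1/(2.11−0.143)] ln[(2.11/0.143)(1 − 1.33×1.967/(0.143×21.5))]
= (1/1.967) ln[14.76 × 0.1491] = 0.5084 × ln(2.200) = 0.5084 × 0.7884 = 0.4008 d.
L(t_c) = L₀ e^(−k_1 t_c) = 21.5 × 0.9443 = 20.30 mg/L, and at the critical point k_a D_c = k_1 L, so D_c = (0.143/2.11) × 20.30 = 1.376 mg/L.
Minimum DO = C_s − D_c = 10.2 − 1.376 = 8.824 mg/L.
x_c = v t_c = 0.620 m/s × 0.4008 d × 86400 s/d = 21470 m ≈ 21.5 km.

t_c ≈ 0.401 d; D_c ≈ 1.38 mg/L; min DO ≈ 8.82 mg/L; x_c ≈ 21.5 km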